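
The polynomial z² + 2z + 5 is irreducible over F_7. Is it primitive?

Yes

Write f(z) = z² + 2z + 5.
|GF(7^2)^×| = 7^2 − 1 = 48. Prime factorization: 48 = 2^4·3.
f is primitive ⇔ z has order 48 in GF(7)[z]/(f), i.e. z^(48/q) ≠ 1 for each prime q | 48.
z^(24) mod f = 6.
z^(16) mod f = 4.
None equal 1, so z has full order 48; f is primitive.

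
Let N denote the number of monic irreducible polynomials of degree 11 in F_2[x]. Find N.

By the necklace-counting formula, N_2(11) = (1/11) Σ_{d|11} μ(11/d)·2^d.
Divisors of 11: 1, 11; μ(11/d) for each: -1, 1.
Σ = − 2^1 + 2^11 = 2046.
N = 2046/11 = 186.

186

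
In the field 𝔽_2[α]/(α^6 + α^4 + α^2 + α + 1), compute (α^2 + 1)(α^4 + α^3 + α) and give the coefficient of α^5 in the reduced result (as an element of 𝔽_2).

1

Multiply in 𝔽_2[α]: (α^2 + 1)·(α^4 + α^3 + α) = α^6 + α^5 + α^4 + α.
Reduce using α^6 ≡ α^4 + α^2 + α + 1 (mod α^6 + α^4 + α^2 + α + 1).
Reduced: α^5 + α^2 + 1.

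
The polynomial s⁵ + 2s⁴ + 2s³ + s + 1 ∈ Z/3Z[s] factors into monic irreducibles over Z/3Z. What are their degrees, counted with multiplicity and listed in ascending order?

2, 3

Write h(s) = s⁵ + 2s⁴ + 2s³ + s + 1.
Roots in Z/3Z: h(0) = 1; h(1) = 1; h(2) = 2.
Complete factorization: h(s) = (s² + 1)·(s³ + 2s² + s + 1).
Factor degrees with multiplicity: 2 + 3 = 5.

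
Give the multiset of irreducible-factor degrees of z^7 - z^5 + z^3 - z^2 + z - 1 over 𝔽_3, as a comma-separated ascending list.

Write g(z) = z^7 - z^5 + z^3 - z^2 + z - 1.
Roots in 𝔽_3: g(0) = 2; g(1) = 0 → root; g(2) = 2.
Linear factors from roots: (z - 1).
Complete factorization: g(z) = (z - 1)·(z^3 - z - 1)·(z^3 + z^2 + z - 1).
Factor degrees with multiplicity: 1 + 3 + 3 = 7.

1, 3, 3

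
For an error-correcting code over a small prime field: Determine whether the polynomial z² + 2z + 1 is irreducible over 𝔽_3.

Write m(z) = z² + 2z + 1.
Check for roots in 𝔽_3: m(0) = 1; m(1) = 1; m(2) = 0 → root.
m(2) = 0, so (z − 2) divides m(z); m is reducible.

No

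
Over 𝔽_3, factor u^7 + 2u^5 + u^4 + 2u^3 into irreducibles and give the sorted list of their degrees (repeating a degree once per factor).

Write f(u) = u^7 + 2u^5 + u^4 + 2u^3.
Roots in 𝔽_3: f(0) = 0 → root; f(1) = 0 → root; f(2) = 2.
Linear factors from roots: (u), (u + 2).
Complete factorization: f(u) = (u + 2)^2·(u)^3·(u^2 + 2u + 2).
Factor degrees with multiplicity: 1 + 1 + 1 + 1 + 1 + 2 = 7.

1, 1, 1, 1, 1, 2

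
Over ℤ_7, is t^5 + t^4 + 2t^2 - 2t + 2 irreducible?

Write h(t) = t^5 + t^4 + 2t^2 - 2t + 2.
Check for roots in ℤ_7: h(0) = 2; h(1) = 4; h(2) = 5; h(3) = 2; h(4) = 4; h(5) = 5; h(6) = 6.
No roots, so no linear factors.
Degree-2 irreducible divisors: test the 21 monic irreducibles of degree 2 over GF(7).
None of them divide h (all give nonzero remainder).
No irreducible factor of degree ≤ 2 exists, so h is irreducible over GF(7).

Yes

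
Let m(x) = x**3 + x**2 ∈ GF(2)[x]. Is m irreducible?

Check for roots in GF(2): m(0) = 0 → root; m(1) = 0 → root.
m(0) = 0, so (x) divides m(x); m is reducible.

No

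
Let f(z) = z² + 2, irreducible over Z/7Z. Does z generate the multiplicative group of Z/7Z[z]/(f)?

|GF(7^2)^×| = 7^2 − 1 = 48. Prime factorization: 48 = 2^4·3.
f is primitive ⇔ z has order 48 in GF(7)[z]/(f), i.e. z^(48/q) ≠ 1 for each prime q | 48.
z^(24) mod f = 1
z^(16) mod f = 4.
Since z^(24) = 1, the order of z divides 24 < 48; not primitive.

No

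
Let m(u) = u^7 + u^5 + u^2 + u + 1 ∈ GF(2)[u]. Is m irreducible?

Yes

Check for roots in GF(2): m(0) = 1; m(1) = 1.
No roots, so no linear factors.
Monic irreducibles of degree 2 over GF(2): u^2 + u + 1.
None of them divide m (all give nonzero remainder).
Monic irreducibles of degree 3 over GF(2): u^3 + u + 1, u^3 + u^2 + 1.
None of them divide m (all give nonzero remainder).
No irreducible factor of degree ≤ 3 exists, so m is irreducible over GF(2).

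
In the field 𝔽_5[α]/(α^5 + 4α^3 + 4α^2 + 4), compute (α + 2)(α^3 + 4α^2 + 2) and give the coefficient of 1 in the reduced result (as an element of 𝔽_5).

4

Multiply in 𝔽_5[α]: (α + 2)·(α^3 + 4α^2 + 2) = α^4 + α^3 + 3α^2 + 2α + 4.
Reduced: α^4 + α^3 + 3α^2 + 2α + 4.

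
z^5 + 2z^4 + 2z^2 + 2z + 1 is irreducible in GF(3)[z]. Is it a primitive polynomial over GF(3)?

Write f(z) = z^5 + 2z^4 + 2z^2 + 2z + 1.
|GF(3^5)^×| = 3^5 − 1 = 242. Prime factorization: 242 = 2·11^2.
f is primitive ⇔ z has order 242 in GF(3)[z]/(f), i.e. z^(242/q) ≠ 1 for each prime q | 242.
z^(121) mod f = 2.
z^(22) mod f = z^4 + z^3 + 2.
None equal 1, so z has full order 242; f is primitive.

Yes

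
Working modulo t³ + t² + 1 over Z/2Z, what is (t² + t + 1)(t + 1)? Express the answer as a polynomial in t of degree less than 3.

t^2

Multiply in Z/2Z[t]: (t² + t + 1)·(t + 1) = t³ + 1.
Reduce using t³ ≡ t² + 1 (mod t³ + t² + 1).
Reduced: t².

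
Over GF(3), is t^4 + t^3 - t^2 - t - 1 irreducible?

Yes

Write g(t) = t^4 + t^3 - t^2 - t - 1.
Check for roots in GF(3): g(0) = 2; g(1) = 2; g(2) = 2.
No roots, so no linear factors.
Monic irreducibles of degree 2 over GF(3): t^2 + 1, t^2 + t - 1, t^2 - t - 1.
None of them divide g (all give nonzero remainder).
No irreducible factor of degree ≤ 2 exists, so g is irreducible over GF(3).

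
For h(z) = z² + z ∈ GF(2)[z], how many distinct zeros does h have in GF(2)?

Evaluate at each of the 2 elements of GF(2):
h(0) = 0 → root; h(1) = 0 → root.
Roots: {0, 1}.

2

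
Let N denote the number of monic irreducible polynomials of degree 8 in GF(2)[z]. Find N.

30

By the necklace-counting formula, N_2(8) = (1/8) Σ_{d|8} μ(8/d)·2^d.
Divisors of 8: 1, 2, 4, 8; μ(8/d) for each: 0, 0, -1, 1.
Σ = − 2^4 + 2^8 = 240.
N = 240/8 = 30.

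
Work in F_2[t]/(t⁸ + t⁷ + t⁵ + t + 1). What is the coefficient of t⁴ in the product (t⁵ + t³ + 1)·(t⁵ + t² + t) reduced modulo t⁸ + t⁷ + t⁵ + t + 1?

1

Multiply in F_2[t]: (t⁵ + t³ + 1)·(t⁵ + t² + t) = t¹⁰ + t⁸ + t⁷ + t⁶ + t⁴ + t² + t.
Reduce using t⁸ ≡ t⁷ + t⁵ + t + 1 (mod t⁸ + t⁷ + t⁵ + t + 1).
Reduced: t⁴ + t³ + t².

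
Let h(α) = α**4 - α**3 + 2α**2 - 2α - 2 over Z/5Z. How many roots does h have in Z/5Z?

1

Evaluate at each of the 5 elements of Z/5Z:
h(0) = 3; h(1) = 3; h(2) = 0 → root; h(3) = 4; h(4) = 4.
Roots: {2}.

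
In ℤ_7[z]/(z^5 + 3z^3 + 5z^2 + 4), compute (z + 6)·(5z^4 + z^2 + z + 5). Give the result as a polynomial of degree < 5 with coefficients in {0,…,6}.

Multiply in ℤ_7[z]: (z + 6)·(5z^4 + z^2 + z + 5) = 5z^5 + 2z^4 + z^3 + 4z + 2.
Reduce using z^5 ≡ 4z^3 + 2z^2 + 3 (mod z^5 + 3z^3 + 5z^2 + 4).
Reduced: 2z^4 + 3z^2 + 4z + 3.

2z^4 + 3z^2 + 4z + 3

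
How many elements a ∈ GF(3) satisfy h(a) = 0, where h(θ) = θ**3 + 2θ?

Evaluate at each of the 3 elements of GF(3):
h(0) = 0 → root; h(1) = 0 → root; h(2) = 0 → root.
Roots: {0, 1, 2}.

3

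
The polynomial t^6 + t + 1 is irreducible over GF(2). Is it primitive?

Write f(t) = t^6 + t + 1.
|GF(2^6)^×| = 2^6 − 1 = 63. Prime factorization: 63 = 3^2·7.
f is primitive ⇔ t has order 63 in GF(2)[t]/(f), i.e. t^(63/q) ≠ 1 for each prime q | 63.
t^(21) mod f = t^5 + t^4 + t^3 + t + 1.
t^(9) mod f = t^4 + t^3.
None equal 1, so t has full order 63; f is primitive.

Yes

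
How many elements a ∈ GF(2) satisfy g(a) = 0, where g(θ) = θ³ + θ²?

Evaluate at each of the 2 elements of GF(2):
g(0) = 0 → root; g(1) = 0 → root.
Roots: {0, 1}.

2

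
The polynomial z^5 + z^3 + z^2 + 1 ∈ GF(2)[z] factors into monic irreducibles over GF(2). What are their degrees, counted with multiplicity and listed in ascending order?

Write h(z) = z^5 + z^3 + z^2 + 1.
Roots in GF(2): h(0) = 1; h(1) = 0 → root.
Linear factors from roots: (z + 1).
Complete factorization: h(z) = (z + 1)^3·(z^2 + z + 1).
Factor degrees with multiplicity: 1 + 1 + 1 + 2 = 5.

1, 1, 1, 2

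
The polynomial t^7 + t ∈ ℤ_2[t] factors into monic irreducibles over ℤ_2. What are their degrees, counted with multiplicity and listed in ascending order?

Write h(t) = t^7 + t.
Roots in ℤ_2: h(0) = 0 → root; h(1) = 0 → root.
Linear factors from roots: (t), (t + 1).
Complete factorization: h(t) = (t)·(t + 1)^2·(t^2 + t + 1)^2.
Factor degrees with multiplicity: 1 + 1 + 1 + 2 + 2 = 7.

1, 1, 1, 2, 2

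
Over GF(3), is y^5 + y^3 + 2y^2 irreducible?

Write f(y) = y^5 + y^3 + 2y^2.
Check for roots in GF(3): f(0) = 0 → root; f(1) = 1; f(2) = 0 → root.
f(0) = 0, so (y) divides f(y); f is reducible.

No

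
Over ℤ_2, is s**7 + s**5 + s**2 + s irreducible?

No

Write g(s) = s**7 + s**5 + s**2 + s.
Check for roots in ℤ_2: g(0) = 0 → root; g(1) = 0 → root.
g(0) = 0, so (s) divides g(s); g is reducible.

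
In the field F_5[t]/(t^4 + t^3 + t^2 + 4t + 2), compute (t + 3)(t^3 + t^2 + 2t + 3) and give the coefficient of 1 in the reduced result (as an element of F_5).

Multiply in F_5[t]: (t + 3)·(t^3 + t^2 + 2t + 3) = t^4 + 4t^3 + 4t + 4.
Reduce using t^4 ≡ 4t^3 + 4t^2 + t + 3 (mod t^4 + t^3 + t^2 + 4t + 2).
Reduced: 3t^3 + 4t^2 + 2.

2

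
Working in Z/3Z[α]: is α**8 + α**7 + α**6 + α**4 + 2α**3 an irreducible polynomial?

Write m(α) = α**8 + α**7 + α**6 + α**4 + 2α**3.
Check for roots in Z/3Z: m(0) = 0 → root; m(1) = 0 → root; m(2) = 0 → root.
m(0) = 0, so (α) divides m(α); m is reducible.

No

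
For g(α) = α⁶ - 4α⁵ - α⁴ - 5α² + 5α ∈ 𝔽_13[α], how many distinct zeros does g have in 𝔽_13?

Evaluate at each of the 13 elements of 𝔽_13:
g(0) = 0 → root; g(1) = 9; g(2) = 1; g(3) = 10; g(4) = 9; g(5) = 8; g(6) = 1; g(7) = 9; g(8) = 11; g(9) = 10; g(10) = 0 → root; g(11) = 3; g(12) = 7.
Roots: {0, 10}.

2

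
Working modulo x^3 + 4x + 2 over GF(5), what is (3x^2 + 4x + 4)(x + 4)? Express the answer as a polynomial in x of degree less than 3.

Multiply in GF(5)[x]: (3x^2 + 4x + 4)·(x + 4) = 3x^3 + x^2 + 1.
Reduce using x^3 ≡ x + 3 (mod x^3 + 4x + 2).
Reduced: x^2 + 3x.

x^2 + 3x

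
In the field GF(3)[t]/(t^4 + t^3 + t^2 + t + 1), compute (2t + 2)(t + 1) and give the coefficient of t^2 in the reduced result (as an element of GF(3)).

2

Multiply in GF(3)[t]: (2t + 2)·(t + 1) = 2t^2 + t + 2.
Reduced: 2t^2 + t + 2.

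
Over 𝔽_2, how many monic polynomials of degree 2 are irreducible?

1

x^(2^2) − x is the product of all monic irreducibles of degree dividing 2; Möbius inversion gives N = (1/2) Σ μ(2/d)·2^d.
Divisors of 2: 1, 2; μ(2/d) for each: -1, 1.
Σ = − 2^1 + 2^2 = 2.
N = 2/2 = 1.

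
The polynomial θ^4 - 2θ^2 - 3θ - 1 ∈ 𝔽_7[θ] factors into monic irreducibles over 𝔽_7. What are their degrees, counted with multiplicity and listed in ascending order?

Write f(θ) = θ^4 - 2θ^2 - 3θ - 1.
Complete factorization: f(θ) = (θ^4 - 2θ^2 - 3θ - 1).
Factor degrees with multiplicity: 4 = 4.

4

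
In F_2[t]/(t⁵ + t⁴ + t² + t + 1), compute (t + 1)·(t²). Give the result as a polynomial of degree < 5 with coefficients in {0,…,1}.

Multiply in F_2[t]: (t + 1)·(t²) = t³ + t².
Reduced: t³ + t².

t^3 + t^2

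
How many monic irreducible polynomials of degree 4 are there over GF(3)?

x^(3^4) − x is the product of all monic irreducibles of degree dividing 4; Möbius inversion gives N = (1/4) Σ μ(4/d)·3^d.
Divisors of 4: 1, 2, 4; μ(4/d) for each: 0, -1, 1.
Σ = − 3^2 + 3^4 = 72.
N = 72/4 = 18.

18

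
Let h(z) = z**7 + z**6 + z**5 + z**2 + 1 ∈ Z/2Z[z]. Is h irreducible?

Check for roots in Z/2Z: h(0) = 1; h(1) = 1.
No roots, so no linear factors.
Monic irreducibles of degree 2 over GF(2): z**2 + z + 1.
None of them divide h (all give nonzero remainder).
Monic irreducibles of degree 3 over GF(2): z**3 + z + 1, z**3 + z**2 + 1.
None of them divide h (all give nonzero remainder).
No irreducible factor of degree ≤ 3 exists, so h is irreducible over GF(2).

Yes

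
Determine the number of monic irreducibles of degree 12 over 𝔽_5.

x^(5^12) − x is the product of all monic irreducibles of degree dividing 12; Möbius inversion gives N = (1/12) Σ μ(12/d)·5^d.
Divisors of 12: 1, 2, 3, 4, 6, 12; μ(12/d) for each: 0, 1, 0, -1, -1, 1.
Σ = 5^2 − 5^4 − 5^6 + 5^12 = 244124400.
N = 244124400/12 = 20343700.

20343700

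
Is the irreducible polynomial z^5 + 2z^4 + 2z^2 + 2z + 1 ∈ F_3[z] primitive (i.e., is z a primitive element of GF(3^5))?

Yes

Write f(z) = z^5 + 2z^4 + 2z^2 + 2z + 1.
|GF(3^5)^×| = 3^5 − 1 = 242. Prime factorization: 242 = 2·11^2.
f is primitive ⇔ z has order 242 in GF(3)[z]/(f), i.e. z^(242/q) ≠ 1 for each prime q | 242.
z^(121) mod f = 2.
z^(22) mod f = z^4 + z^3 + 2.
None equal 1, so z has full order 242; f is primitive.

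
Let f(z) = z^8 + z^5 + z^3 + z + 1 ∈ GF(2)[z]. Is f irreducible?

Yes

Check for roots in GF(2): f(0) = 1; f(1) = 1.
No roots, so no linear factors.
Monic irreducibles of degree 2 over GF(2): z^2 + z + 1.
None of them divide f (all give nonzero remainder).
Monic irreducibles of degree 3 over GF(2): z^3 + z + 1, z^3 + z^2 + 1.
None of them divide f (all give nonzero remainder).
Monic irreducibles of degree 4 over GF(2): z^4 + z + 1, z^4 + z^3 + 1, z^4 + z^3 + z^2 + z + 1.
None of them divide f (all give nonzero remainder).
No irreducible factor of degree ≤ 4 exists, so f is irreducible over GF(2).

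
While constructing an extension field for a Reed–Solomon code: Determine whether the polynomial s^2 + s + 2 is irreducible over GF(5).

Yes

Write P(s) = s^2 + s + 2.
Check for roots in GF(5): P(0) = 2; P(1) = 4; P(2) = 3; P(3) = 4; P(4) = 2.
No roots. A degree-2 polynomial over a field with no linear factor is irreducible.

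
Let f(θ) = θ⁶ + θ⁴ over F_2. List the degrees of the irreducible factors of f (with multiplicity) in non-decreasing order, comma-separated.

1, 1, 1, 1, 1, 1

Roots in F_2: f(0) = 0 → root; f(1) = 0 → root.
Linear factors from roots: (θ), (θ + 1).
Complete factorization: f(θ) = (θ + 1)^2·(θ)^4.
Factor degrees with multiplicity: 1 + 1 + 1 + 1 + 1 + 1 = 6.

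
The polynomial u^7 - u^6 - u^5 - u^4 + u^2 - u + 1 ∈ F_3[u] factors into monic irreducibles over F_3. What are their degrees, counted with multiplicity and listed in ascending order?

Write f(u) = u^7 - u^6 - u^5 - u^4 + u^2 - u + 1.
Roots in F_3: f(0) = 1; f(1) = 2; f(2) = 1.
Complete factorization: f(u) = (u^2 + 1)·(u^2 - u - 1)·(u^3 - u - 1).
Factor degrees with multiplicity: 2 + 2 + 3 = 7.

2, 2, 3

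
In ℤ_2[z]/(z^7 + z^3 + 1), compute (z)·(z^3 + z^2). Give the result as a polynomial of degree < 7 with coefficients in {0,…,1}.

Multiply in ℤ_2[z]: (z)·(z^3 + z^2) = z^4 + z^3.
Reduced: z^4 + z^3.

z^4 + z^3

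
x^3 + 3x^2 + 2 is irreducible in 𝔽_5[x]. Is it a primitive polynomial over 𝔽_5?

Write f(x) = x^3 + 3x^2 + 2.
|GF(5^3)^×| = 5^3 − 1 = 124. Prime factorization: 124 = 2^2·31.
f is primitive ⇔ x has order 124 in GF(5)[x]/(f), i.e. x^(124/q) ≠ 1 for each prime q | 124.
x^(62) mod f = 4.
x^(4) mod f = 4x^2 + 3x + 1.
None equal 1, so x has full order 124; f is primitive.

Yes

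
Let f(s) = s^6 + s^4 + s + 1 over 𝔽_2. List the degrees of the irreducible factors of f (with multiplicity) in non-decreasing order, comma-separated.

Roots in 𝔽_2: f(0) = 1; f(1) = 0 → root.
Linear factors from roots: (s + 1).
Complete factorization: f(s) = (s + 1)·(s^2 + s + 1)·(s^3 + s + 1).
Factor degrees with multiplicity: 1 + 2 + 3 = 6.

1, 2, 3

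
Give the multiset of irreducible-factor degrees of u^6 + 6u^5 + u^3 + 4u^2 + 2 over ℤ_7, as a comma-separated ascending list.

Write h(u) = u^6 + 6u^5 + u^3 + 4u^2 + 2.
Linear factors from roots: (u + 6), (u + 1).
Complete factorization: h(u) = (u + 1)·(u + 6)·(u^4 + 6u^3 + u^2 + 5).
Factor degrees with multiplicity: 1 + 1 + 4 = 6.

1, 1, 4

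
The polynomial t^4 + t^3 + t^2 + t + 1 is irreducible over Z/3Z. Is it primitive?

Write f(t) = t^4 + t^3 + t^2 + t + 1.
|GF(3^4)^×| = 3^4 − 1 = 80. Prime factorization: 80 = 2^4·5.
f is primitive ⇔ t has order 80 in GF(3)[t]/(f), i.e. t^(80/q) ≠ 1 for each prime q | 80.
t^(40) mod f = 1
t^(16) mod f = t.
Since t^(40) = 1, the order of t divides 40 < 80; not primitive.

No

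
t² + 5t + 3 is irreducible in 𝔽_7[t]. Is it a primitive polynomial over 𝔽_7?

Write f(t) = t² + 5t + 3.
|GF(7^2)^×| = 7^2 − 1 = 48. Prime factorization: 48 = 2^4·3.
f is primitive ⇔ t has order 48 in GF(7)[t]/(f), i.e. t^(48/q) ≠ 1 for each prime q | 48.
t^(24) mod f = 6.
t^(16) mod f = 2.
None equal 1, so t has full order 48; f is primitive.

Yes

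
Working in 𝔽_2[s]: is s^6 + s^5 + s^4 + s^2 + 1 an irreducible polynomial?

Write P(s) = s^6 + s^5 + s^4 + s^2 + 1.
Check for roots in 𝔽_2: P(0) = 1; P(1) = 1.
No roots, so no linear factors.
Monic irreducibles of degree 2 over GF(2): s^2 + s + 1.
None of them divide P (all give nonzero remainder).
Monic irreducibles of degree 3 over GF(2): s^3 + s + 1, s^3 + s^2 + 1.
None of them divide P (all give nonzero remainder).
No irreducible factor of degree ≤ 3 exists, so P is irreducible over GF(2).

Yes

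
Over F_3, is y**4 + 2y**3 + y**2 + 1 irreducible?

Write f(y) = y**4 + 2y**3 + y**2 + 1.
Check for roots in F_3: f(0) = 1; f(1) = 2; f(2) = 1.
No roots, so no linear factors.
Monic irreducibles of degree 2 over GF(3): y**2 + 1, y**2 + y + 2, y**2 + 2y + 2.
None of them divide f (all give nonzero remainder).
No irreducible factor of degree ≤ 2 exists, so f is irreducible over GF(3).

Yes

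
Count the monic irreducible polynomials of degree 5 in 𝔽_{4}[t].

204

By the necklace-counting formula, N_4(5) = (1/5) Σ_{d|5} μ(5/d)·4^d.
Divisors of 5: 1, 5; μ(5/d) for each: -1, 1.
Σ = − 4^1 + 4^5 = 1020.
N = 1020/5 = 204.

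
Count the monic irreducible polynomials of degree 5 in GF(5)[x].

624

Gauss's count: N_{5}(5) = (1/5) Σ_{d|5} μ(5/d)·5^d.
Divisors of 5: 1, 5; μ(5/d) for each: -1, 1.
Σ = − 5^1 + 5^5 = 3120.
N = 3120/5 = 624.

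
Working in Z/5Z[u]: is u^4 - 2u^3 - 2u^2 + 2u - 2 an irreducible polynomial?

Write f(u) = u^4 - 2u^3 - 2u^2 + 2u - 2.
Check for roots in Z/5Z: f(0) = 3; f(1) = 2; f(2) = 4; f(3) = 3; f(4) = 2.
No roots, so no linear factors.
Degree-2 irreducible divisors: test the 10 monic irreducibles of degree 2 over GF(5).
None of them divide f (all give nonzero remainder).
No irreducible factor of degree ≤ 2 exists, so f is irreducible over GF(5).

Yes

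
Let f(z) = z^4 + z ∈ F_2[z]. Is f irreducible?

No

Check for roots in F_2: f(0) = 0 → root; f(1) = 0 → root.
f(0) = 0, so (z) divides f(z); f is reducible.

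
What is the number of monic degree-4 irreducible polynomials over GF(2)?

3

By the necklace-counting formula, N_2(4) = (1/4) Σ_{d|4} μ(4/d)·2^d.
Divisors of 4: 1, 2, 4; μ(4/d) for each: 0, -1, 1.
Σ = − 2^2 + 2^4 = 12.
N = 12/4 = 3.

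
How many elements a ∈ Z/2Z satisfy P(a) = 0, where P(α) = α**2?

1

Evaluate at each of the 2 elements of Z/2Z:
P(0) = 0 → root; P(1) = 1.
Roots: {0}.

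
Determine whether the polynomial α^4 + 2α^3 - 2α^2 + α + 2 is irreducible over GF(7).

No

Write m(α) = α^4 + 2α^3 - 2α^2 + α + 2.
Check for roots in GF(7): m(0) = 2; m(1) = 4; m(2) = 0 → root; m(3) = 3; m(4) = 1; m(5) = 6; m(6) = 5.
m(2) = 0, so (α − 2) divides m(α); m is reducible.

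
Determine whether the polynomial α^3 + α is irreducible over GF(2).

No

Write m(α) = α^3 + α.
Check for roots in GF(2): m(0) = 0 → root; m(1) = 0 → root.
m(0) = 0, so (α) divides m(α); m is reducible.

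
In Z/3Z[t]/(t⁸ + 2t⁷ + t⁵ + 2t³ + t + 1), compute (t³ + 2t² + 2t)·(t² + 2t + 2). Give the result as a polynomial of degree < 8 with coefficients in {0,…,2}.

t^5 + t^4 + 2t^3 + 2t^2 + t

Multiply in Z/3Z[t]: (t³ + 2t² + 2t)·(t² + 2t + 2) = t⁵ + t⁴ + 2t³ + 2t² + t.
Reduced: t⁵ + t⁴ + 2t³ + 2t² + t.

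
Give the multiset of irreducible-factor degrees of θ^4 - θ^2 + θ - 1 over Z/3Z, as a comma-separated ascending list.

Write f(θ) = θ^4 - θ^2 + θ - 1.
Roots in Z/3Z: f(0) = 2; f(1) = 0 → root; f(2) = 1.
Linear factors from roots: (θ - 1).
Complete factorization: f(θ) = (θ - 1)^2·(θ^2 - θ - 1).
Factor degrees with multiplicity: 1 + 1 + 2 = 4.

1, 1, 2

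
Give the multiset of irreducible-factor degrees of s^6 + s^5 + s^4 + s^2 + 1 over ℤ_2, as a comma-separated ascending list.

6

Write f(s) = s^6 + s^5 + s^4 + s^2 + 1.
Roots in ℤ_2: f(0) = 1; f(1) = 1.
Complete factorization: f(s) = (s^6 + s^5 + s^4 + s^2 + 1).
Factor degrees with multiplicity: 6 = 6.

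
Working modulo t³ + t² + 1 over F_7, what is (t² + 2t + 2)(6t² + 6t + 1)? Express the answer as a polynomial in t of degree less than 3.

Multiply in F_7[t]: (t² + 2t + 2)·(6t² + 6t + 1) = 6t⁴ + 4t³ + 4t² + 2.
Reduce using t³ ≡ 6t² + 6 (mod t³ + t² + 1).
Reduced: 6t² + t + 4.

6t^2 + t + 4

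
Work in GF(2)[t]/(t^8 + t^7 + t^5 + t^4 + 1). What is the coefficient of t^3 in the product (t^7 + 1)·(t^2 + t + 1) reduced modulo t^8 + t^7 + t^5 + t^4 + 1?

Multiply in GF(2)[t]: (t^7 + 1)·(t^2 + t + 1) = t^9 + t^8 + t^7 + t^2 + t + 1.
Reduce using t^8 ≡ t^7 + t^5 + t^4 + 1 (mod t^8 + t^7 + t^5 + t^4 + 1).
Reduced: t^7 + t^6 + t^5 + t^2 + 1.

0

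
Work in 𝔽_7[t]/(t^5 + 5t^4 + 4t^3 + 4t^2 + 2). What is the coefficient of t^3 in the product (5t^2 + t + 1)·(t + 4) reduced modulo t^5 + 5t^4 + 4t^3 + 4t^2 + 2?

Multiply in 𝔽_7[t]: (5t^2 + t + 1)·(t + 4) = 5t^3 + 5t + 4.
Reduced: 5t^3 + 5t + 4.

5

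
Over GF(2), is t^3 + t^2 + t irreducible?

No

Write g(t) = t^3 + t^2 + t.
Check for roots in GF(2): g(0) = 0 → root; g(1) = 1.
g(0) = 0, so (t) divides g(t); g is reducible.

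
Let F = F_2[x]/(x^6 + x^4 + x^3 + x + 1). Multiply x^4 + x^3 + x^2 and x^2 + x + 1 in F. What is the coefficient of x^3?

1

Multiply in F_2[x]: (x^4 + x^3 + x^2)·(x^2 + x + 1) = x^6 + x^4 + x^2.
Reduce using x^6 ≡ x^4 + x^3 + x + 1 (mod x^6 + x^4 + x^3 + x + 1).
Reduced: x^3 + x^2 + x + 1.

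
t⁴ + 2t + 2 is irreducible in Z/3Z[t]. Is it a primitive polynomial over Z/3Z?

Write f(t) = t⁴ + 2t + 2.
|GF(3^4)^×| = 3^4 − 1 = 80. Prime factorization: 80 = 2^4·5.
f is primitive ⇔ t has order 80 in GF(3)[t]/(f), i.e. t^(80/q) ≠ 1 for each prime q | 80.
t^(40) mod f = 2.
t^(16) mod f = t³ + 2t + 2.
None equal 1, so t has full order 80; f is primitive.

Yes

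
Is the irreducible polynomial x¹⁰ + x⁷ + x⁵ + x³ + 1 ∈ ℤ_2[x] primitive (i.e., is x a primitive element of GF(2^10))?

No

Write f(x) = x¹⁰ + x⁷ + x⁵ + x³ + 1.
|GF(2^10)^×| = 2^10 − 1 = 1023. Prime factorization: 1023 = 3·11·31.
f is primitive ⇔ x has order 1023 in GF(2)[x]/(f), i.e. x^(1023/q) ≠ 1 for each prime q | 1023.
x^(341) mod f = x⁸ + x⁶ + x⁴ + x.
x^(93) mod f = x⁹ + x⁷ + x⁶ + x⁴ + x + 1.
x^(33) mod f = 1
Since x^(33) = 1, the order of x divides 33 < 1023; not primitive.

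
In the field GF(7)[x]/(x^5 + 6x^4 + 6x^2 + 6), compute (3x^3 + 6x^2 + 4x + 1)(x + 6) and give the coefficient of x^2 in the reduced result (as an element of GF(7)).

5

Multiply in GF(7)[x]: (3x^3 + 6x^2 + 4x + 1)·(x + 6) = 3x^4 + 3x^3 + 5x^2 + 4x + 6.
Reduced: 3x^4 + 3x^3 + 5x^2 + 4x + 6.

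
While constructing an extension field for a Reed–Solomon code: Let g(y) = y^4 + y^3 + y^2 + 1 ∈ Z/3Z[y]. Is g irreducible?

Yes

Check for roots in Z/3Z: g(0) = 1; g(1) = 1; g(2) = 2.
No roots, so no linear factors.
Monic irreducibles of degree 2 over GF(3): y^2 + 1, y^2 + y + 2, y^2 + 2y + 2.
None of them divide g (all give nonzero remainder).
No irreducible factor of degree ≤ 2 exists, so g is irreducible over GF(3).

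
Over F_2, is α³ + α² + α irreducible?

Write P(α) = α³ + α² + α.
Check for roots in F_2: P(0) = 0 → root; P(1) = 1.
P(0) = 0, so (α) divides P(α); P is reducible.

No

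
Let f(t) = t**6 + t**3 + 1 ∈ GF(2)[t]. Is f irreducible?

Yes

Check for roots in GF(2): f(0) = 1; f(1) = 1.
No roots, so no linear factors.
Monic irreducibles of degree 2 over GF(2): t**2 + t + 1.
None of them divide f (all give nonzero remainder).
Monic irreducibles of degree 3 over GF(2): t**3 + t + 1, t**3 + t**2 + 1.
None of them divide f (all give nonzero remainder).
No irreducible factor of degree ≤ 3 exists, so f is irreducible over GF(2).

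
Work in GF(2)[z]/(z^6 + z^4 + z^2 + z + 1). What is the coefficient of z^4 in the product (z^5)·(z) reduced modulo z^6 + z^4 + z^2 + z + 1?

1

Multiply in GF(2)[z]: (z^5)·(z) = z^6.
Reduce using z^6 ≡ z^4 + z^2 + z + 1 (mod z^6 + z^4 + z^2 + z + 1).
Reduced: z^4 + z^2 + z + 1.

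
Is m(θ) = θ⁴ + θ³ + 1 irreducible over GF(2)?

Yes

Check for roots in GF(2): m(0) = 1; m(1) = 1.
No roots, so no linear factors.
Monic irreducibles of degree 2 over GF(2): θ² + θ + 1.
None of them divide m (all give nonzero remainder).
No irreducible factor of degree ≤ 2 exists, so m is irreducible over GF(2).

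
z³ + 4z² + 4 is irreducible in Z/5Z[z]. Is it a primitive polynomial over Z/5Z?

No

Write f(z) = z³ + 4z² + 4.
|GF(5^3)^×| = 5^3 − 1 = 124. Prime factorization: 124 = 2^2·31.
f is primitive ⇔ z has order 124 in GF(5)[z]/(f), i.e. z^(124/q) ≠ 1 for each prime q | 124.
z^(62) mod f = 1
z^(4) mod f = z² + z + 1.
Since z^(62) = 1, the order of z divides 62 < 124; not primitive.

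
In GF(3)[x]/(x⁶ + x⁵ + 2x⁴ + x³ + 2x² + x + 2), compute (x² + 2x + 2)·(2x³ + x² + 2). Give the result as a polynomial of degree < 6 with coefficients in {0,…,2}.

Multiply in GF(3)[x]: (x² + 2x + 2)·(2x³ + x² + 2) = 2x⁵ + 2x⁴ + x² + x + 1.
Reduced: 2x⁵ + 2x⁴ + x² + x + 1.

2x^5 + 2x^4 + x^2 + x + 1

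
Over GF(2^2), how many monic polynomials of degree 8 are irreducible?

x^(4^8) − x is the product of all monic irreducibles of degree dividing 8; Möbius inversion gives N = (1/8) Σ μ(8/d)·4^d.
Divisors of 8: 1, 2, 4, 8; μ(8/d) for each: 0, 0, -1, 1.
Σ = − 4^4 + 4^8 = 65280.
N = 65280/8 = 8160.

8160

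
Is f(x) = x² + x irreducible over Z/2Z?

Check for roots in Z/2Z: f(0) = 0 → root; f(1) = 0 → root.
f(0) = 0, so (x) divides f(x); f is reducible.

No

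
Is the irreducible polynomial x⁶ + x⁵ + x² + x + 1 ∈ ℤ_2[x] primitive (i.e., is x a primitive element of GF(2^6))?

Write f(x) = x⁶ + x⁵ + x² + x + 1.
|GF(2^6)^×| = 2^6 − 1 = 63. Prime factorization: 63 = 3^2·7.
f is primitive ⇔ x has order 63 in GF(2)[x]/(f), i.e. x^(63/q) ≠ 1 for each prime q | 63.
x^(21) mod f = x⁵ + x³ + x².
x^(9) mod f = x³ + x² + 1.
None equal 1, so x has full order 63; f is primitive.

Yes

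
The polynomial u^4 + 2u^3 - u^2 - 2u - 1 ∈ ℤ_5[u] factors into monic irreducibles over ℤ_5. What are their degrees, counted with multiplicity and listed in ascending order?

Write f(u) = u^4 + 2u^3 - u^2 - 2u - 1.
Roots in ℤ_5: f(0) = 4; f(1) = 4; f(2) = 3; f(3) = 4; f(4) = 4.
Complete factorization: f(u) = (u^4 + 2u^3 - u^2 - 2u - 1).
Factor degrees with multiplicity: 4 = 4.

4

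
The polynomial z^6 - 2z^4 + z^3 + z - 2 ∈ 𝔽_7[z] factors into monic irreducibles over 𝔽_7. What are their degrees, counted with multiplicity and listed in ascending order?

Write g(z) = z^6 - 2z^4 + z^3 + z - 2.
Linear factors from roots: (z - 3).
Complete factorization: g(z) = (z - 3)·(z^2 + z - 3)·(z^3 + 2z^2 + z - 1).
Factor degrees with multiplicity: 1 + 2 + 3 = 6.

1, 2, 3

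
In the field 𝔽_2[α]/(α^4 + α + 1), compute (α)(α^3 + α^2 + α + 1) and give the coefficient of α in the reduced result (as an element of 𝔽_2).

0

Multiply in 𝔽_2[α]: (α)·(α^3 + α^2 + α + 1) = α^4 + α^3 + α^2 + α.
Reduce using α^4 ≡ α + 1 (mod α^4 + α + 1).
Reduced: α^3 + α^2 + 1.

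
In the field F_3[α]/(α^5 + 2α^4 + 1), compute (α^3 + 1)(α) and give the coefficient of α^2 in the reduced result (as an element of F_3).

Multiply in F_3[α]: (α^3 + 1)·(α) = α^4 + α.
Reduced: α^4 + α.

0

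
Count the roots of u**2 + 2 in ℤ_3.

2

Write g(u) = u**2 + 2.
Evaluate at each of the 3 elements of ℤ_3:
g(0) = 2; g(1) = 0 → root; g(2) = 0 → root.
Roots: {1, 2}.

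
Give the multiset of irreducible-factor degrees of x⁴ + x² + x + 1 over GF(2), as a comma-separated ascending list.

1, 3

Write f(x) = x⁴ + x² + x + 1.
Roots in GF(2): f(0) = 1; f(1) = 0 → root.
Linear factors from roots: (x + 1).
Complete factorization: f(x) = (x + 1)·(x³ + x² + 1).
Factor degrees with multiplicity: 1 + 3 = 4.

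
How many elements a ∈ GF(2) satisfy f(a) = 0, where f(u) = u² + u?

Evaluate at each of the 2 elements of GF(2):
f(0) = 0 → root; f(1) = 0 → root.
Roots: {0, 1}.

2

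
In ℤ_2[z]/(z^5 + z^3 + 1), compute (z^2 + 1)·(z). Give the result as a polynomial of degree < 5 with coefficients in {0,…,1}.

Multiply in ℤ_2[z]: (z^2 + 1)·(z) = z^3 + z.
Reduced: z^3 + z.

z^3 + z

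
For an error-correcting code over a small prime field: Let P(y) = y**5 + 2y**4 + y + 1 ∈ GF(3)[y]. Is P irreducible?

Yes

Check for roots in GF(3): P(0) = 1; P(1) = 2; P(2) = 1.
No roots, so no linear factors.
Monic irreducibles of degree 2 over GF(3): y**2 + 1, y**2 + y + 2, y**2 + 2y + 2.
None of them divide P (all give nonzero remainder).
No irreducible factor of degree ≤ 2 exists, so P is irreducible over GF(3).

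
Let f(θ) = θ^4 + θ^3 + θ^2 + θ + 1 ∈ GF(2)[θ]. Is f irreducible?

Yes

Check for roots in GF(2): f(0) = 1; f(1) = 1.
No roots, so no linear factors.
Monic irreducibles of degree 2 over GF(2): θ^2 + θ + 1.
None of them divide f (all give nonzero remainder).
No irreducible factor of degree ≤ 2 exists, so f is irreducible over GF(2).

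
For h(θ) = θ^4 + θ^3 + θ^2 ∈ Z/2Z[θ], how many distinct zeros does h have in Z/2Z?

1

Evaluate at each of the 2 elements of Z/2Z:
h(0) = 0 → root; h(1) = 1.
Roots: {0}.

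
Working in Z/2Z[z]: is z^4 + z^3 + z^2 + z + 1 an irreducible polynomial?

Yes

Write f(z) = z^4 + z^3 + z^2 + z + 1.
Check for roots in Z/2Z: f(0) = 1; f(1) = 1.
No roots, so no linear factors.
Monic irreducibles of degree 2 over GF(2): z^2 + z + 1.
None of them divide f (all give nonzero remainder).
No irreducible factor of degree ≤ 2 exists, so f is irreducible over GF(2).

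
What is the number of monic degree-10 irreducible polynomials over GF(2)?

The number of monic irreducibles of degree 10 over GF(2) is (1/10)·Σ_{d∣10} μ(10/d) 2^d.
Divisors of 10: 1, 2, 5, 10; μ(10/d) for each: 1, -1, -1, 1.
Σ = 2^1 − 2^2 − 2^5 + 2^10 = 990.
N = 990/10 = 99.

99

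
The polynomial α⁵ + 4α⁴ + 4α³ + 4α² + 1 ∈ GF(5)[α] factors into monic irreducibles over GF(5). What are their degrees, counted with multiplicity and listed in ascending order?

1, 2, 2

Write g(α) = α⁵ + 4α⁴ + 4α³ + 4α² + 1.
Roots in GF(5): g(0) = 1; g(1) = 4; g(2) = 0 → root; g(3) = 2; g(4) = 4.
Linear factors from roots: (α + 3).
Complete factorization: g(α) = (α + 3)·(α² + 3α + 3)·(α² + 3α + 4).
Factor degrees with multiplicity: 1 + 2 + 2 = 5.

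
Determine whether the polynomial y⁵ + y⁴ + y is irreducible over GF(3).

Write P(y) = y⁵ + y⁴ + y.
Check for roots in GF(3): P(0) = 0 → root; P(1) = 0 → root; P(2) = 2.
P(0) = 0, so (y) divides P(y); P is reducible.

No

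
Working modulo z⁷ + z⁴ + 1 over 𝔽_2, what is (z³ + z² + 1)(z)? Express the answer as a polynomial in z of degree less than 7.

Multiply in 𝔽_2[z]: (z³ + z² + 1)·(z) = z⁴ + z³ + z.
Reduced: z⁴ + z³ + z.

z^4 + z^3 + z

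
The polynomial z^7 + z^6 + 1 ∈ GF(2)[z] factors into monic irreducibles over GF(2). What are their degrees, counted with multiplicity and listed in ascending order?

7

Write f(z) = z^7 + z^6 + 1.
Roots in GF(2): f(0) = 1; f(1) = 1.
Complete factorization: f(z) = (z^7 + z^6 + 1).
Factor degrees with multiplicity: 7 = 7.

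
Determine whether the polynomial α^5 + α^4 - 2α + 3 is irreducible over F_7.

Write f(α) = α^5 + α^4 - 2α + 3.
Check for roots in F_7: f(0) = 3; f(1) = 3; f(2) = 5; f(3) = 6; f(4) = 1; f(5) = 5; f(6) = 5.
No roots, so no linear factors.
Degree-2 irreducible divisors: test the 21 monic irreducibles of degree 2 over GF(7).
None of them divide f (all give nonzero remainder).
No irreducible factor of degree ≤ 2 exists, so f is irreducible over GF(7).

Yes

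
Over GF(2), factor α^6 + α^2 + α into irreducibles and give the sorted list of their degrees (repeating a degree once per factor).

1, 2, 3

Write f(α) = α^6 + α^2 + α.
Roots in GF(2): f(0) = 0 → root; f(1) = 1.
Linear factors from roots: (α).
Complete factorization: f(α) = (α)·(α^2 + α + 1)·(α^3 + α^2 + 1).
Factor degrees with multiplicity: 1 + 2 + 3 = 6.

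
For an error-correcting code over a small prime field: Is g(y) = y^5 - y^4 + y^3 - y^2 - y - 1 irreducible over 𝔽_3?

Yes

Check for roots in 𝔽_3: g(0) = 2; g(1) = 1; g(2) = 2.
No roots, so no linear factors.
Monic irreducibles of degree 2 over GF(3): y^2 + 1, y^2 + y - 1, y^2 - y - 1.
None of them divide g (all give nonzero remainder).
No irreducible factor of degree ≤ 2 exists, so g is irreducible over GF(3).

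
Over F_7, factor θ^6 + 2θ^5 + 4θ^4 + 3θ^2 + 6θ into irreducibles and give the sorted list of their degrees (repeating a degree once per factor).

1, 1, 2, 2

Write h(θ) = θ^6 + 2θ^5 + 4θ^4 + 3θ^2 + 6θ.
Linear factors from roots: (θ), (θ + 1).
Complete factorization: h(θ) = (θ)·(θ + 1)·(θ^2 + 2θ + 2)·(θ^2 + 6θ + 3).
Factor degrees with multiplicity: 1 + 1 + 2 + 2 = 6.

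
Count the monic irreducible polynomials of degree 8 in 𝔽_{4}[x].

x^(4^8) − x is the product of all monic irreducibles of degree dividing 8; Möbius inversion gives N = (1/8) Σ μ(8/d)·4^d.
Divisors of 8: 1, 2, 4, 8; μ(8/d) for each: 0, 0, -1, 1.
Σ = − 4^4 + 4^8 = 65280.
N = 65280/8 = 8160.

8160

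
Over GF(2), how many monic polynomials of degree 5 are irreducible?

6

Gauss's count: N_{2}(5) = (1/5) Σ_{d|5} μ(5/d)·2^d.
Divisors of 5: 1, 5; μ(5/d) for each: -1, 1.
Σ = − 2^1 + 2^5 = 30.
N = 30/5 = 6.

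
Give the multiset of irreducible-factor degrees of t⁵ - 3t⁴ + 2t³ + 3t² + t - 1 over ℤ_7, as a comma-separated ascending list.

2, 3

Write f(t) = t⁵ - 3t⁴ + 2t³ + 3t² + t - 1.
Complete factorization: f(t) = (t² + 1)·(t³ - 3t² + t - 1).
Factor degrees with multiplicity: 2 + 3 = 5.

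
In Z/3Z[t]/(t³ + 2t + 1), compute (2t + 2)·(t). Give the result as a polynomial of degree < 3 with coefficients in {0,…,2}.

Multiply in Z/3Z[t]: (2t + 2)·(t) = 2t² + 2t.
Reduced: 2t² + 2t.

2t^2 + 2t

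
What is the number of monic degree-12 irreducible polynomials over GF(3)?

44220

By the necklace-counting formula, N_3(12) = (1/12) Σ_{d|12} μ(12/d)·3^d.
Divisors of 12: 1, 2, 3, 4, 6, 12; μ(12/d) for each: 0, 1, 0, -1, -1, 1.
Σ = 3^2 − 3^4 − 3^6 + 3^12 = 530640.
N = 530640/12 = 44220.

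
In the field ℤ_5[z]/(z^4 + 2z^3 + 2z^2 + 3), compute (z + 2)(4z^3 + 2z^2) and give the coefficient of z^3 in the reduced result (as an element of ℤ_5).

2

Multiply in ℤ_5[z]: (z + 2)·(4z^3 + 2z^2) = 4z^4 + 4z^2.
Reduce using z^4 ≡ 3z^3 + 3z^2 + 2 (mod z^4 + 2z^3 + 2z^2 + 3).
Reduced: 2z^3 + z^2 + 3.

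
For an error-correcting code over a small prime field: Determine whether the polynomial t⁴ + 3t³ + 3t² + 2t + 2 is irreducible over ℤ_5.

Write P(t) = t⁴ + 3t³ + 3t² + 2t + 2.
Check for roots in ℤ_5: P(0) = 2; P(1) = 1; P(2) = 3; P(3) = 2; P(4) = 1.
No roots, so no linear factors.
Degree-2 irreducible divisors: test the 10 monic irreducibles of degree 2 over GF(5).
None of them divide P (all give nonzero remainder).
No irreducible factor of degree ≤ 2 exists, so P is irreducible over GF(5).

Yes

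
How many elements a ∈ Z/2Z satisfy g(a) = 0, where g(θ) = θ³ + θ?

2

Evaluate at each of the 2 elements of Z/2Z:
g(0) = 0 → root; g(1) = 0 → root.
Roots: {0, 1}.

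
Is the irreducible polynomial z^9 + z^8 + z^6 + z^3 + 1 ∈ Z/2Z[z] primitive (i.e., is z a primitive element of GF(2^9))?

No

Write f(z) = z^9 + z^8 + z^6 + z^3 + 1.
|GF(2^9)^×| = 2^9 − 1 = 511. Prime factorization: 511 = 7·73.
f is primitive ⇔ z has order 511 in GF(2)[z]/(f), i.e. z^(511/q) ≠ 1 for each prime q | 511.
z^(73) mod f = 1
z^(7) mod f = z^7.
Since z^(73) = 1, the order of z divides 73 < 511; not primitive.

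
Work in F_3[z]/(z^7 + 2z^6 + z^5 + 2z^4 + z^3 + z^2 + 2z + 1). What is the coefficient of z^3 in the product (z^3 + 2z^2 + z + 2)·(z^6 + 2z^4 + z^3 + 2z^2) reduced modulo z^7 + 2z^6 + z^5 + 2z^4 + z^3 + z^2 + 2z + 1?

Multiply in F_3[z]: (z^3 + 2z^2 + z + 2)·(z^6 + 2z^4 + z^3 + 2z^2) = z^9 + 2z^8 + z^6 + z^3 + z^2.
Reduce using z^7 ≡ z^6 + 2z^5 + z^4 + 2z^3 + 2z^2 + z + 2 (mod z^7 + 2z^6 + z^5 + 2z^4 + z^3 + z^2 + 2z + 1).
Reduced: z^6 + z^4 + z^2 + 2z + 1.

0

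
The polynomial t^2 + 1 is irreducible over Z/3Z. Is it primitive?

Write f(t) = t^2 + 1.
|GF(3^2)^×| = 3^2 − 1 = 8. Prime factorization: 8 = 2^3.
f is primitive ⇔ t has order 8 in GF(3)[t]/(f), i.e. t^(8/q) ≠ 1 for each prime q | 8.
t^(4) mod f = 1
Since t^(4) = 1, the order of t divides 4 < 8; not primitive.

No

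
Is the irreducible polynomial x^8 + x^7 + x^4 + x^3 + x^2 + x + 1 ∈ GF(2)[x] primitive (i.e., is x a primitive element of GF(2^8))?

Write f(x) = x^8 + x^7 + x^4 + x^3 + x^2 + x + 1.
|GF(2^8)^×| = 2^8 − 1 = 255. Prime factorization: 255 = 3·5·17.
f is primitive ⇔ x has order 255 in GF(2)[x]/(f), i.e. x^(255/q) ≠ 1 for each prime q | 255.
x^(85) mod f = x^7 + x^6 + x^5 + x^4 + x^3 + x + 1.
x^(51) mod f = 1
x^(15) mod f = x^7 + x^6 + x^5 + x^4 + 1.
Since x^(51) = 1, the order of x divides 51 < 255; not primitive.

No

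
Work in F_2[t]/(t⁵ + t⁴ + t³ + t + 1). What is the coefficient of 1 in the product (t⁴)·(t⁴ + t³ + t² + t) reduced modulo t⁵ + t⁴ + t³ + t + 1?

Multiply in F_2[t]: (t⁴)·(t⁴ + t³ + t² + t) = t⁸ + t⁷ + t⁶ + t⁵.
Reduce using t⁵ ≡ t⁴ + t³ + t + 1 (mod t⁵ + t⁴ + t³ + t + 1).
Reduced: t + 1.

1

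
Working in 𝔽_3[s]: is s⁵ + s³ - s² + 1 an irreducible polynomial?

Yes

Write m(s) = s⁵ + s³ - s² + 1.
Check for roots in 𝔽_3: m(0) = 1; m(1) = 2; m(2) = 1.
No roots, so no linear factors.
Monic irreducibles of degree 2 over GF(3): s² + 1, s² + s - 1, s² - s - 1.
None of them divide m (all give nonzero remainder).
No irreducible factor of degree ≤ 2 exists, so m is irreducible over GF(3).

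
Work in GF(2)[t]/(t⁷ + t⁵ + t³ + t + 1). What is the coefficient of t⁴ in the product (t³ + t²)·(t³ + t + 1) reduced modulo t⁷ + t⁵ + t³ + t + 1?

Multiply in GF(2)[t]: (t³ + t²)·(t³ + t + 1) = t⁶ + t⁵ + t⁴ + t².
Reduced: t⁶ + t⁵ + t⁴ + t².

1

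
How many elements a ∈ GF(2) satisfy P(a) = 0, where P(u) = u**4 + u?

Evaluate at each of the 2 elements of GF(2):
P(0) = 0 → root; P(1) = 0 → root.
Roots: {0, 1}.

2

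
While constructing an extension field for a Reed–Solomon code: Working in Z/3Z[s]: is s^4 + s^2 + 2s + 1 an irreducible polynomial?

Write m(s) = s^4 + s^2 + 2s + 1.
Check for roots in Z/3Z: m(0) = 1; m(1) = 2; m(2) = 1.
No roots, so no linear factors.
Monic irreducibles of degree 2 over GF(3): s^2 + 1, s^2 + s + 2, s^2 + 2s + 2.
None of them divide m (all give nonzero remainder).
No irreducible factor of degree ≤ 2 exists, so m is irreducible over GF(3).

Yes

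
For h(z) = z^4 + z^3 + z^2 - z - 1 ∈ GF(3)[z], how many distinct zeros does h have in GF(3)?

0

Evaluate at each of the 3 elements of GF(3):
h(0) = 2; h(1) = 1; h(2) = 1.
No element is a root.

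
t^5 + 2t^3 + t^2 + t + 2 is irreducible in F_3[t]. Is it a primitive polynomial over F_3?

No

Write f(t) = t^5 + 2t^3 + t^2 + t + 2.
|GF(3^5)^×| = 3^5 − 1 = 242. Prime factorization: 242 = 2·11^2.
f is primitive ⇔ t has order 242 in GF(3)[t]/(f), i.e. t^(242/q) ≠ 1 for each prime q | 242.
t^(121) mod f = 1
t^(22) mod f = 2t^3 + t^2.
Since t^(121) = 1, the order of t divides 121 < 242; not primitive.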